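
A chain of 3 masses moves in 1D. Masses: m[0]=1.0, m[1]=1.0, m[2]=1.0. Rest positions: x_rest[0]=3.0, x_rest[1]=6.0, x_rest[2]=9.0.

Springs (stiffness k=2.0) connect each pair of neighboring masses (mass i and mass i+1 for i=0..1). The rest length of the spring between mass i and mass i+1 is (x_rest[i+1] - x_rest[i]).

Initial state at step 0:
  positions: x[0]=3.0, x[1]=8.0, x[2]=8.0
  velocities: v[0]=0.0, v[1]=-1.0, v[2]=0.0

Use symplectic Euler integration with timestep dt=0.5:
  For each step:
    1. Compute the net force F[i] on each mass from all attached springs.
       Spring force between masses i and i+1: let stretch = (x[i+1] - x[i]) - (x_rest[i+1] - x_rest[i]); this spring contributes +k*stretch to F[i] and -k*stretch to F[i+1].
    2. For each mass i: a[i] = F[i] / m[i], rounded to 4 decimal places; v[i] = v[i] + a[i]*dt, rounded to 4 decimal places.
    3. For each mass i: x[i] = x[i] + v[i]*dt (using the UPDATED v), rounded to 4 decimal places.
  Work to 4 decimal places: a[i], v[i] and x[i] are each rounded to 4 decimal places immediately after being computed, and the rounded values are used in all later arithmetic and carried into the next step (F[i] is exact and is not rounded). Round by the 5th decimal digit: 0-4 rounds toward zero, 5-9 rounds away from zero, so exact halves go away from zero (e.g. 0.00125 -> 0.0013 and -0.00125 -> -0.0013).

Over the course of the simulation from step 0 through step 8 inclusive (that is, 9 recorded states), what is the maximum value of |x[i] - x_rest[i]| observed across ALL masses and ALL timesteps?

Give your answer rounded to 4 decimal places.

Step 0: x=[3.0000 8.0000 8.0000] v=[0.0000 -1.0000 0.0000]
Step 1: x=[4.0000 5.0000 9.5000] v=[2.0000 -6.0000 3.0000]
Step 2: x=[4.0000 3.7500 10.2500] v=[0.0000 -2.5000 1.5000]
Step 3: x=[2.3750 5.8750 9.2500] v=[-3.2500 4.2500 -2.0000]
Step 4: x=[1.0000 7.9375 8.0625] v=[-2.7500 4.1250 -2.3750]
Step 5: x=[1.5938 6.5938 8.3125] v=[1.1875 -2.6875 0.5000]
Step 6: x=[3.1876 3.6094 9.2032] v=[3.1875 -5.9688 1.7813]
Step 7: x=[3.4923 3.2110 8.7970] v=[0.6093 -0.7968 -0.8125]
Step 8: x=[2.1563 5.7463 7.0978] v=[-2.6720 5.0705 -3.3985]
Max displacement = 2.7890

Answer: 2.7890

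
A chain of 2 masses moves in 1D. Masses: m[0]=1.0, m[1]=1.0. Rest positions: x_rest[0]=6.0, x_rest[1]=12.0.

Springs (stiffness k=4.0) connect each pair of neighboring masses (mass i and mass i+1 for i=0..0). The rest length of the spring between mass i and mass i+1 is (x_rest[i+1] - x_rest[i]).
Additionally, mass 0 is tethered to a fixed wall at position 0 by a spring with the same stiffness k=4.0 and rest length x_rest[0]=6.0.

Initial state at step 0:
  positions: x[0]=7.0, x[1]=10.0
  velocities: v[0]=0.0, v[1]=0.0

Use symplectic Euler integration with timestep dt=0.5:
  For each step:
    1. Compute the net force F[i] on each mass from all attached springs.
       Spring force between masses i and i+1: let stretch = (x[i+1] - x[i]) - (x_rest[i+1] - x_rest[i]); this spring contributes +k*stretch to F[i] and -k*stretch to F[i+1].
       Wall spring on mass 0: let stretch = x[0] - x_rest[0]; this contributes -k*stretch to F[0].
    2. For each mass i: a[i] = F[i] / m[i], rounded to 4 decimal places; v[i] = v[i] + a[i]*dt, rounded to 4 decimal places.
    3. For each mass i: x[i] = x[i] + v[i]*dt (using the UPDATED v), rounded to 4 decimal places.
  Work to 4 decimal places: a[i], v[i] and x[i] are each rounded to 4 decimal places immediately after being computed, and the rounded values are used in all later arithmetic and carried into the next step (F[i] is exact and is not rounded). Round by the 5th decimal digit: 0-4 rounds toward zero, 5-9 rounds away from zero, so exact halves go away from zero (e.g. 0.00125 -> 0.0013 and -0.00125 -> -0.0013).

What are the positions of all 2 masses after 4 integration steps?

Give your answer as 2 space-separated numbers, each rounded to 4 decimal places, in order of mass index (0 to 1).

Step 0: x=[7.0000 10.0000] v=[0.0000 0.0000]
Step 1: x=[3.0000 13.0000] v=[-8.0000 6.0000]
Step 2: x=[6.0000 12.0000] v=[6.0000 -2.0000]
Step 3: x=[9.0000 11.0000] v=[6.0000 -2.0000]
Step 4: x=[5.0000 14.0000] v=[-8.0000 6.0000]

Answer: 5.0000 14.0000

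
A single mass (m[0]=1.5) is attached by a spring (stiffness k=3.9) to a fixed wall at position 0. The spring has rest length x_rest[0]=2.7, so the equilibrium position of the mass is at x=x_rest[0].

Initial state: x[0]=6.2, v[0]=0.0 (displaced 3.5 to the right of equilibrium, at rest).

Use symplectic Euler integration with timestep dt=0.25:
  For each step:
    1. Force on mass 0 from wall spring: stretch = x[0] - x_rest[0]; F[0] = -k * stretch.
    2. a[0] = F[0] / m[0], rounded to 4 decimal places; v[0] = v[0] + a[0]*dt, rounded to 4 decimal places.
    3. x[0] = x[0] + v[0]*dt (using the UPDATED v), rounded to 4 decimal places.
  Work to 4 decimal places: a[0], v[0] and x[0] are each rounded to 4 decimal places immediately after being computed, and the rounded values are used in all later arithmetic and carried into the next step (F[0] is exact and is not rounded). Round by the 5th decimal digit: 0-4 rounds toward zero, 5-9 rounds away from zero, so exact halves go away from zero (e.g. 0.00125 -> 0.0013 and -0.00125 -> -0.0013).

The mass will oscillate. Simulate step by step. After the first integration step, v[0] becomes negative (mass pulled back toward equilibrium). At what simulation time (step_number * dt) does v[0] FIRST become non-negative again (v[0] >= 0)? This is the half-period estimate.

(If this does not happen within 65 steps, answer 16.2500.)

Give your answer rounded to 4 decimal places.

Answer: 2.0000

Derivation:
Step 0: x=[6.2000] v=[0.0000]
Step 1: x=[5.6313] v=[-2.2750]
Step 2: x=[4.5862] v=[-4.1804]
Step 3: x=[3.2346] v=[-5.4064]
Step 4: x=[1.7961] v=[-5.7539]
Step 5: x=[0.5045] v=[-5.1664]
Step 6: x=[-0.4303] v=[-3.7393]
Step 7: x=[-0.8565] v=[-1.7046]
Step 8: x=[-0.7047] v=[0.6071]
First v>=0 after going negative at step 8, time=2.0000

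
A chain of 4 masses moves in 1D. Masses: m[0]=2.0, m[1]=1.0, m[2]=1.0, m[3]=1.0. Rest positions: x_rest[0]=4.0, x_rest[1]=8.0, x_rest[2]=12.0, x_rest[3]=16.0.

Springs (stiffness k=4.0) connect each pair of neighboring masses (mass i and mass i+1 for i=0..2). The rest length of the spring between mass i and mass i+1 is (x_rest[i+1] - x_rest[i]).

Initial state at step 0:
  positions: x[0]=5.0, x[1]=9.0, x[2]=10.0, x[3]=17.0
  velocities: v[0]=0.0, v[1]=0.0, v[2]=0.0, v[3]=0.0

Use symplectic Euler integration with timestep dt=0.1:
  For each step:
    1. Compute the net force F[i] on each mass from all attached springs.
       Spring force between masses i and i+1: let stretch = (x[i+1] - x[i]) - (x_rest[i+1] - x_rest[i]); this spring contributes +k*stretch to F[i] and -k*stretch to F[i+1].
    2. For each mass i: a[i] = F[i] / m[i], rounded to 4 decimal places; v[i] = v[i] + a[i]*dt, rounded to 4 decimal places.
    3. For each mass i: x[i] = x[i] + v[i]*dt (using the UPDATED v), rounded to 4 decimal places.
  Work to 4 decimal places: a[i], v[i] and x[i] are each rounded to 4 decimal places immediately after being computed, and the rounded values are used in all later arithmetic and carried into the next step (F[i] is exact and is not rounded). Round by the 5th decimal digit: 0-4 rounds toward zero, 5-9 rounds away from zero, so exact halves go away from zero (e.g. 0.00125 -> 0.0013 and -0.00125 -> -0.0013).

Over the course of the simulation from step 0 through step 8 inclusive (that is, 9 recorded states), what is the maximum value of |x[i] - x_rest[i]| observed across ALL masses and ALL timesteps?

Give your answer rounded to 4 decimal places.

Answer: 2.0606

Derivation:
Step 0: x=[5.0000 9.0000 10.0000 17.0000] v=[0.0000 0.0000 0.0000 0.0000]
Step 1: x=[5.0000 8.8800 10.2400 16.8800] v=[0.0000 -1.2000 2.4000 -1.2000]
Step 2: x=[4.9976 8.6592 10.6912 16.6544] v=[-0.0240 -2.2080 4.5120 -2.2560]
Step 3: x=[4.9884 8.3732 11.2997 16.3503] v=[-0.0917 -2.8598 6.0845 -3.0413]
Step 4: x=[4.9669 8.0689 11.9931 16.0042] v=[-0.2147 -3.0431 6.9341 -3.4615]
Step 5: x=[4.9275 7.7975 12.6900 15.6576] v=[-0.3943 -2.7142 6.9689 -3.4659]
Step 6: x=[4.8655 7.6070 13.3099 15.3523] v=[-0.6203 -1.9052 6.1989 -3.0529]
Step 7: x=[4.7783 7.5349 13.7834 15.1253] v=[-0.8720 -0.7206 4.7347 -2.2699]
Step 8: x=[4.6662 7.6025 14.0606 15.0046] v=[-1.1207 0.6762 2.7721 -1.2067]
Max displacement = 2.0606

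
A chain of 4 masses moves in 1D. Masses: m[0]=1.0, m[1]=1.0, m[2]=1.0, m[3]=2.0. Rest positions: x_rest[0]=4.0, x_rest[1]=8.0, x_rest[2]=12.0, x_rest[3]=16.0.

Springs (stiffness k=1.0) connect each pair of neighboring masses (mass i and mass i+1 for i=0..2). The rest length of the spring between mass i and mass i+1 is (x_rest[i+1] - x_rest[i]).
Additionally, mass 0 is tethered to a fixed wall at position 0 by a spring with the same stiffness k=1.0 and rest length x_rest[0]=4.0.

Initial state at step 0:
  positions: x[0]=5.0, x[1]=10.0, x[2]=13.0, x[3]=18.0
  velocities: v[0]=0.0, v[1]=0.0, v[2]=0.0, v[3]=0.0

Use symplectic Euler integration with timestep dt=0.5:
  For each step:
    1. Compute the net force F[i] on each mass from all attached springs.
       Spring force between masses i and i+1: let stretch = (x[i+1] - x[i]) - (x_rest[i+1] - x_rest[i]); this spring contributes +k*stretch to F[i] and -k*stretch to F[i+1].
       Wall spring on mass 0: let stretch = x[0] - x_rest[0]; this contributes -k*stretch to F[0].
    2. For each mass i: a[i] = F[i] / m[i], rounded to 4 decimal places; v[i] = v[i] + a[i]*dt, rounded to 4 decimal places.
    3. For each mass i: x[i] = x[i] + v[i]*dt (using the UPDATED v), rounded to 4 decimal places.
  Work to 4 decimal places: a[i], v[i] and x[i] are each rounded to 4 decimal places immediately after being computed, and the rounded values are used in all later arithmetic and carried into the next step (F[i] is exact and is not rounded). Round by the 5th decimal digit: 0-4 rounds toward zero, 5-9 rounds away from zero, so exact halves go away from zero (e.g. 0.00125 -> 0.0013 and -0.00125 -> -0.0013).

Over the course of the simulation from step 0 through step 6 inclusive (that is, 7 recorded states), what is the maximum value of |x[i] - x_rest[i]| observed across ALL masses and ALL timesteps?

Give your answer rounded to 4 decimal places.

Step 0: x=[5.0000 10.0000 13.0000 18.0000] v=[0.0000 0.0000 0.0000 0.0000]
Step 1: x=[5.0000 9.5000 13.5000 17.8750] v=[0.0000 -1.0000 1.0000 -0.2500]
Step 2: x=[4.8750 8.8750 14.0938 17.7031] v=[-0.2500 -1.2500 1.1875 -0.3438]
Step 3: x=[4.5313 8.5547 14.2852 17.5801] v=[-0.6875 -0.6406 0.3828 -0.2461]
Step 4: x=[4.0606 8.6612 13.8677 17.5452] v=[-0.9415 0.2130 -0.8350 -0.0698]
Step 5: x=[3.7249 8.9192 13.0680 17.5507] v=[-0.6715 0.5160 -1.5995 0.0109]
Step 6: x=[3.7565 8.9158 12.3517 17.4958] v=[0.0632 -0.0068 -1.4326 -0.1098]
Max displacement = 2.2852

Answer: 2.2852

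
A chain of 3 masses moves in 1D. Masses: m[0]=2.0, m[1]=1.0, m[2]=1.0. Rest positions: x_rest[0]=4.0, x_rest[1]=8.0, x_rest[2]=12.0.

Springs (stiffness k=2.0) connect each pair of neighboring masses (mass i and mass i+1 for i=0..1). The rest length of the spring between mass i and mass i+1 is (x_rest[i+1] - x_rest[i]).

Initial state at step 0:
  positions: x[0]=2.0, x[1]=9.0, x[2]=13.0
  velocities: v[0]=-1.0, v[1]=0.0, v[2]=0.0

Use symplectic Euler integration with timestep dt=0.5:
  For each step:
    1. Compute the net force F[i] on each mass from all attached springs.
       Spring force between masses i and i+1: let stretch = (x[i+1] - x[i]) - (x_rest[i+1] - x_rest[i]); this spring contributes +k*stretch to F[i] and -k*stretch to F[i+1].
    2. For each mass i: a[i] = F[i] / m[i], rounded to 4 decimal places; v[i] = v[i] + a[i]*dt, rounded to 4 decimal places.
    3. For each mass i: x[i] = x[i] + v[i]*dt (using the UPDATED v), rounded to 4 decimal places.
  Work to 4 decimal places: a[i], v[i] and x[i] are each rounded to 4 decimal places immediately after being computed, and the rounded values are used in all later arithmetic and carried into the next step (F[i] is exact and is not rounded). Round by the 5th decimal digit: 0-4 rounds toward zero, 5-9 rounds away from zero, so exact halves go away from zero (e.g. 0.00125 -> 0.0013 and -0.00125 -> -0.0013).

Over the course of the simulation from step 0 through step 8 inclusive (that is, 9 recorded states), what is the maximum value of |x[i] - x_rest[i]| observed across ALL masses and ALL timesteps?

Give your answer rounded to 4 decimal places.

Answer: 4.2851

Derivation:
Step 0: x=[2.0000 9.0000 13.0000] v=[-1.0000 0.0000 0.0000]
Step 1: x=[2.2500 7.5000 13.0000] v=[0.5000 -3.0000 0.0000]
Step 2: x=[2.8125 6.1250 12.2500] v=[1.1250 -2.7500 -1.5000]
Step 3: x=[3.2032 6.1563 10.4375] v=[0.7813 0.0625 -3.6250]
Step 4: x=[3.3322 6.8516 8.4844] v=[0.2579 1.3906 -3.9062]
Step 5: x=[3.3410 6.6036 7.7149] v=[0.0176 -0.4960 -1.5390]
Step 6: x=[3.1655 5.2800 8.3898] v=[-0.3511 -2.6473 1.3497]
Step 7: x=[2.5186 4.4540 9.5098] v=[-1.2939 -1.6520 2.2399]
Step 8: x=[1.3555 5.1882 10.1019] v=[-2.3262 1.4684 1.1841]
Max displacement = 4.2851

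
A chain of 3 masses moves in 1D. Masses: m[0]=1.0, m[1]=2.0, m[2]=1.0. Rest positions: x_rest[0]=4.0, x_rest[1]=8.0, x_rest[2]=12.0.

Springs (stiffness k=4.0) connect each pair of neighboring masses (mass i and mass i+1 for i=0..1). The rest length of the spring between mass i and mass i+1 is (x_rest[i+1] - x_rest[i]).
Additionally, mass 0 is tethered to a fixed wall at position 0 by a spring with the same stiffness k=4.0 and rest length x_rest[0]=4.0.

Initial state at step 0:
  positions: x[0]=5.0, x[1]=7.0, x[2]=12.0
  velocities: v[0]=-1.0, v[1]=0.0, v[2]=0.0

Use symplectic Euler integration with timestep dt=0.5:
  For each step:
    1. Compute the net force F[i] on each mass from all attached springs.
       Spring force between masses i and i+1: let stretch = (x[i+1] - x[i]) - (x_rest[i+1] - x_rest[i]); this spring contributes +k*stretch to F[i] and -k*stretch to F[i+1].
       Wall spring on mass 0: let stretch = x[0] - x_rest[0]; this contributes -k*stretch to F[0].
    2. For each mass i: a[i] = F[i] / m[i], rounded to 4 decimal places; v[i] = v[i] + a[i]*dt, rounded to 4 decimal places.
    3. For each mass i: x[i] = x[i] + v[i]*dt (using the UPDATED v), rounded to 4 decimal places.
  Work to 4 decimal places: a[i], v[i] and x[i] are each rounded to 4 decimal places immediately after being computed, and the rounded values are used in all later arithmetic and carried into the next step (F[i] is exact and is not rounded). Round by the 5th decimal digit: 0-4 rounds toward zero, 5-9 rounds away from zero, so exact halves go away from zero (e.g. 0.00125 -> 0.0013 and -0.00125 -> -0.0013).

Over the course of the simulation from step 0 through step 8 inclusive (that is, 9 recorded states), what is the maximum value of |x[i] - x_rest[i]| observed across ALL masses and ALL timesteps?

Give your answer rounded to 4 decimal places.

Step 0: x=[5.0000 7.0000 12.0000] v=[-1.0000 0.0000 0.0000]
Step 1: x=[1.5000 8.5000 11.0000] v=[-7.0000 3.0000 -2.0000]
Step 2: x=[3.5000 7.7500 11.5000] v=[4.0000 -1.5000 1.0000]
Step 3: x=[6.2500 6.7500 12.2500] v=[5.5000 -2.0000 1.5000]
Step 4: x=[3.2500 8.2500 11.5000] v=[-6.0000 3.0000 -1.5000]
Step 5: x=[2.0000 8.8750 11.5000] v=[-2.5000 1.2500 0.0000]
Step 6: x=[5.6250 7.3750 12.8750] v=[7.2500 -3.0000 2.7500]
Step 7: x=[5.3750 7.7500 12.7500] v=[-0.5000 0.7500 -0.2500]
Step 8: x=[2.1250 9.4375 11.6250] v=[-6.5000 3.3750 -2.2500]
Max displacement = 2.5000

Answer: 2.5000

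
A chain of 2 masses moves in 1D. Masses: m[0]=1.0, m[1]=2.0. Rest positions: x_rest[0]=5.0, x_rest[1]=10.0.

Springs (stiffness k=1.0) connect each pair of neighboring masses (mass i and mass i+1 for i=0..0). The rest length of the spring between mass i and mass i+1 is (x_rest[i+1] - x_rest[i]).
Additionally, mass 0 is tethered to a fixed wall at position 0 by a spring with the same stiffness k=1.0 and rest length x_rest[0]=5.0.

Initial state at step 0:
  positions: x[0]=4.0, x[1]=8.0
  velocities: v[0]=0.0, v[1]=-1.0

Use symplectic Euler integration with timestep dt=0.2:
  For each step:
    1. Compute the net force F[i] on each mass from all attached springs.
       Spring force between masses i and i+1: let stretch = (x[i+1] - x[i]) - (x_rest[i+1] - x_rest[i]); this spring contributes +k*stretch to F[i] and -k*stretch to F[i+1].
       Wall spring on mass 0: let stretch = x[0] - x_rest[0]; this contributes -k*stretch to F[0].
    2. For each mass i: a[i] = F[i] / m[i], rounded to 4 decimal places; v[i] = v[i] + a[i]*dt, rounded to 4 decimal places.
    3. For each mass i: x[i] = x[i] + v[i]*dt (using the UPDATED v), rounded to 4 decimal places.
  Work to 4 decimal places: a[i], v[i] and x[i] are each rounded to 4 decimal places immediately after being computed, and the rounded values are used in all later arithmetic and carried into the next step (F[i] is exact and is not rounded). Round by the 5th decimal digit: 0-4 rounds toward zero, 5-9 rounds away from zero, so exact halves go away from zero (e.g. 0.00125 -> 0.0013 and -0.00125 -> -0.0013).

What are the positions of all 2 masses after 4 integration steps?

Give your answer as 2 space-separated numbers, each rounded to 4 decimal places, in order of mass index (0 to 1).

Answer: 3.9362 7.4328

Derivation:
Step 0: x=[4.0000 8.0000] v=[0.0000 -1.0000]
Step 1: x=[4.0000 7.8200] v=[0.0000 -0.9000]
Step 2: x=[3.9928 7.6636] v=[-0.0360 -0.7820]
Step 3: x=[3.9727 7.5338] v=[-0.1004 -0.6491]
Step 4: x=[3.9362 7.4328] v=[-0.1827 -0.5052]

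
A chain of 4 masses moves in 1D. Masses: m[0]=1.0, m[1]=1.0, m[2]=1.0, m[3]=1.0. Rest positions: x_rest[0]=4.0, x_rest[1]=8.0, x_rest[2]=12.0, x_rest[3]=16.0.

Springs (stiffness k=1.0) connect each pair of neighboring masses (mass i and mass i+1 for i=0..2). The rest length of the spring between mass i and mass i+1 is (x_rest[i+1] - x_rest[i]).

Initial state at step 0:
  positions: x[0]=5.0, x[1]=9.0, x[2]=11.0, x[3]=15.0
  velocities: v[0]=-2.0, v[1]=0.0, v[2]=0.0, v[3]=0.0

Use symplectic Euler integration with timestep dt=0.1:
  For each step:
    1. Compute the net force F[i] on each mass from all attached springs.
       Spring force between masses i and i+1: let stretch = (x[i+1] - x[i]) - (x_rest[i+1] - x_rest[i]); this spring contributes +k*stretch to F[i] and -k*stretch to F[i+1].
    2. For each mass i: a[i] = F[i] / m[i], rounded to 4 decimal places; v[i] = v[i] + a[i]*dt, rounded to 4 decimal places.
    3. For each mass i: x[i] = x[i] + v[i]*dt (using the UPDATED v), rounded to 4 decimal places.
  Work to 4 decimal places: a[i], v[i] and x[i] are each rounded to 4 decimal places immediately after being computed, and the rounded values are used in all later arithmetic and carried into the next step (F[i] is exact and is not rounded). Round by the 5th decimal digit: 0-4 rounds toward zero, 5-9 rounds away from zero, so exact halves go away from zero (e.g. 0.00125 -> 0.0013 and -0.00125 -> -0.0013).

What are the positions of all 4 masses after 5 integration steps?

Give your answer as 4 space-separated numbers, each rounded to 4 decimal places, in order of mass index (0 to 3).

Step 0: x=[5.0000 9.0000 11.0000 15.0000] v=[-2.0000 0.0000 0.0000 0.0000]
Step 1: x=[4.8000 8.9800 11.0200 15.0000] v=[-2.0000 -0.2000 0.2000 0.0000]
Step 2: x=[4.6018 8.9386 11.0594 15.0002] v=[-1.9820 -0.4140 0.3940 0.0020]
Step 3: x=[4.4070 8.8750 11.1170 15.0010] v=[-1.9483 -0.6356 0.5760 0.0079]
Step 4: x=[4.2169 8.7892 11.1910 15.0030] v=[-1.9015 -0.8582 0.7402 0.0195]
Step 5: x=[4.0325 8.6817 11.2791 15.0068] v=[-1.8443 -1.0753 0.8812 0.0383]

Answer: 4.0325 8.6817 11.2791 15.0068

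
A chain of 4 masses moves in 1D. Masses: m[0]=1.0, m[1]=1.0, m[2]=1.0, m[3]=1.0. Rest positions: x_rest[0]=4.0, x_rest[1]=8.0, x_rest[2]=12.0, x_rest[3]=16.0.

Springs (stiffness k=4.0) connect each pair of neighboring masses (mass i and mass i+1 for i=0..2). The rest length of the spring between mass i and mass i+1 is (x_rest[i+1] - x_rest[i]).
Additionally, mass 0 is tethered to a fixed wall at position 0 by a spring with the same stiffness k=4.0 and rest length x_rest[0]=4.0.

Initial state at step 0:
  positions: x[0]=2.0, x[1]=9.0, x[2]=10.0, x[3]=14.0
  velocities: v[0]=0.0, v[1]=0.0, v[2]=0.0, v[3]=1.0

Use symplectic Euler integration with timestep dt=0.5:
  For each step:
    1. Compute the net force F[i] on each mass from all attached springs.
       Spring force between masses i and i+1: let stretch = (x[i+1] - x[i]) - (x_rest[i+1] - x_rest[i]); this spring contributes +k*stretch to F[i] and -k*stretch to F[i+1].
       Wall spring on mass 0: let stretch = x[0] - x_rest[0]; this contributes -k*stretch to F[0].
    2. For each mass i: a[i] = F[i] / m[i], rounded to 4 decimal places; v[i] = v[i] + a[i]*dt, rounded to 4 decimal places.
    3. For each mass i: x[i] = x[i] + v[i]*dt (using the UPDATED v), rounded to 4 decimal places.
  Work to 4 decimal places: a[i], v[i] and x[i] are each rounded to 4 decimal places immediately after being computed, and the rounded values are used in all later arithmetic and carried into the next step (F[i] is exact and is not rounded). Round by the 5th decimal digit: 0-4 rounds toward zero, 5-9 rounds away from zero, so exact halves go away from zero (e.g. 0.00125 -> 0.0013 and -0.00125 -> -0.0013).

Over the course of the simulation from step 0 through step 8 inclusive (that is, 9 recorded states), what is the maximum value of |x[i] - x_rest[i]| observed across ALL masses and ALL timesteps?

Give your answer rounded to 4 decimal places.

Step 0: x=[2.0000 9.0000 10.0000 14.0000] v=[0.0000 0.0000 0.0000 1.0000]
Step 1: x=[7.0000 3.0000 13.0000 14.5000] v=[10.0000 -12.0000 6.0000 1.0000]
Step 2: x=[1.0000 11.0000 7.5000 17.5000] v=[-12.0000 16.0000 -11.0000 6.0000]
Step 3: x=[4.0000 5.5000 15.5000 14.5000] v=[6.0000 -11.0000 16.0000 -6.0000]
Step 4: x=[4.5000 8.5000 12.5000 16.5000] v=[1.0000 6.0000 -6.0000 4.0000]
Step 5: x=[4.5000 11.5000 9.5000 18.5000] v=[0.0000 6.0000 -6.0000 4.0000]
Step 6: x=[7.0000 5.5000 17.5000 15.5000] v=[5.0000 -12.0000 16.0000 -6.0000]
Step 7: x=[1.0000 13.0000 11.5000 18.5000] v=[-12.0000 15.0000 -12.0000 6.0000]
Step 8: x=[6.0000 7.0000 14.0000 18.5000] v=[10.0000 -12.0000 5.0000 0.0000]
Max displacement = 5.5000

Answer: 5.5000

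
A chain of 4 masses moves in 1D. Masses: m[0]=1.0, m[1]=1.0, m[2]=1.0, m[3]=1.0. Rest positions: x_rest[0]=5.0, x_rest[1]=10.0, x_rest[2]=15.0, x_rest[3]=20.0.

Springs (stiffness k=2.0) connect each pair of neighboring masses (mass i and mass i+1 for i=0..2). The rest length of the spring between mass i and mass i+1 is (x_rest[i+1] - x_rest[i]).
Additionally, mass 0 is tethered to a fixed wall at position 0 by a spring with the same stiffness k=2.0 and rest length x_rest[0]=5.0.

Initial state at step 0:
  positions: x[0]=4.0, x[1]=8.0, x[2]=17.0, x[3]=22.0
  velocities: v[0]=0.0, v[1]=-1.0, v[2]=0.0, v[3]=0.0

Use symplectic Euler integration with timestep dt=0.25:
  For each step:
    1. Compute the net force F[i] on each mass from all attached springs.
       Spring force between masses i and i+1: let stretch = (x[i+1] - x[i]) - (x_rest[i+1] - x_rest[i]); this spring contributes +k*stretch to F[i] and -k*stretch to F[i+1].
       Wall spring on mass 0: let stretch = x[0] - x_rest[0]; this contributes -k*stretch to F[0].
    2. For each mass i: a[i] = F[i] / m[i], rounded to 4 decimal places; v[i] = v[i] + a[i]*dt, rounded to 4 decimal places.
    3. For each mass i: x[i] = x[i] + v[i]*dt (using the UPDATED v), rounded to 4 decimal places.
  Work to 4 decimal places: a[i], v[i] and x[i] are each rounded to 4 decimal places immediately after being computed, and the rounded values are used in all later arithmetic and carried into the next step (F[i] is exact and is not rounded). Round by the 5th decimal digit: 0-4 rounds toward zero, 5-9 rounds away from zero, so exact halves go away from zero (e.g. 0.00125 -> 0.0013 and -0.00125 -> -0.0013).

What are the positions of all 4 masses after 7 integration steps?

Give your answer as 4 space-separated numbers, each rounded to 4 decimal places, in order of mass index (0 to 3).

Answer: 6.6912 11.1600 15.1705 18.7723

Derivation:
Step 0: x=[4.0000 8.0000 17.0000 22.0000] v=[0.0000 -1.0000 0.0000 0.0000]
Step 1: x=[4.0000 8.3750 16.5000 22.0000] v=[0.0000 1.5000 -2.0000 0.0000]
Step 2: x=[4.0469 9.2188 15.6719 21.9375] v=[0.1875 3.3750 -3.3125 -0.2500]
Step 3: x=[4.2344 10.2227 14.8203 21.7168] v=[0.7500 4.0156 -3.4063 -0.8828]
Step 4: x=[4.6412 11.0528 14.2561 21.2590] v=[1.6270 3.3203 -2.2569 -1.8311]
Step 5: x=[5.2693 11.4819 14.1668 20.5509] v=[2.5122 1.7162 -0.3571 -2.8326]
Step 6: x=[6.0153 11.4700 14.5399 19.6697] v=[2.9839 -0.0477 1.4925 -3.5247]
Step 7: x=[6.6912 11.1600 15.1705 18.7723] v=[2.7036 -1.2401 2.5225 -3.5896]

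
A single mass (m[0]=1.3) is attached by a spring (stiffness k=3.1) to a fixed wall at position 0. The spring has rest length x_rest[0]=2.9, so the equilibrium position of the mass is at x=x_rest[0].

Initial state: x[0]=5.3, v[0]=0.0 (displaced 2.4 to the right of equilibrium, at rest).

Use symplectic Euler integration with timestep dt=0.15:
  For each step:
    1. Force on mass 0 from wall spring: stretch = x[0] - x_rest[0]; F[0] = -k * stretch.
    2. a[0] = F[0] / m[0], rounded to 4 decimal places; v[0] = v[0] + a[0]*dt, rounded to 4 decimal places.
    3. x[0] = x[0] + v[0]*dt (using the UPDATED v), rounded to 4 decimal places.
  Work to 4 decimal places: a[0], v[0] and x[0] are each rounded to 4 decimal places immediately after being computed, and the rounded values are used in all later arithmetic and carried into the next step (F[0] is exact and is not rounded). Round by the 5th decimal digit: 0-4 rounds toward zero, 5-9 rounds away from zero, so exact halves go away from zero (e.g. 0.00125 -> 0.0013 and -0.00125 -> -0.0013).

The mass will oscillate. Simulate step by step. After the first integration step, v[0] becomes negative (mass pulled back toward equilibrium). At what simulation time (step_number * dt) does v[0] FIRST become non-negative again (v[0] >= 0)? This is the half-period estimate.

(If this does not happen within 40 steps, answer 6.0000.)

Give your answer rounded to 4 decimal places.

Step 0: x=[5.3000] v=[0.0000]
Step 1: x=[5.1712] v=[-0.8585]
Step 2: x=[4.9206] v=[-1.6709]
Step 3: x=[4.5615] v=[-2.3937]
Step 4: x=[4.1133] v=[-2.9880]
Step 5: x=[3.6000] v=[-3.4220]
Step 6: x=[3.0491] v=[-3.6724]
Step 7: x=[2.4902] v=[-3.7257]
Step 8: x=[1.9533] v=[-3.5791]
Step 9: x=[1.4672] v=[-3.2405]
Step 10: x=[1.0580] v=[-2.7280]
Step 11: x=[0.7476] v=[-2.0691]
Step 12: x=[0.5527] v=[-1.2992]
Step 13: x=[0.4838] v=[-0.4596]
Step 14: x=[0.5445] v=[0.4047]
First v>=0 after going negative at step 14, time=2.1000

Answer: 2.1000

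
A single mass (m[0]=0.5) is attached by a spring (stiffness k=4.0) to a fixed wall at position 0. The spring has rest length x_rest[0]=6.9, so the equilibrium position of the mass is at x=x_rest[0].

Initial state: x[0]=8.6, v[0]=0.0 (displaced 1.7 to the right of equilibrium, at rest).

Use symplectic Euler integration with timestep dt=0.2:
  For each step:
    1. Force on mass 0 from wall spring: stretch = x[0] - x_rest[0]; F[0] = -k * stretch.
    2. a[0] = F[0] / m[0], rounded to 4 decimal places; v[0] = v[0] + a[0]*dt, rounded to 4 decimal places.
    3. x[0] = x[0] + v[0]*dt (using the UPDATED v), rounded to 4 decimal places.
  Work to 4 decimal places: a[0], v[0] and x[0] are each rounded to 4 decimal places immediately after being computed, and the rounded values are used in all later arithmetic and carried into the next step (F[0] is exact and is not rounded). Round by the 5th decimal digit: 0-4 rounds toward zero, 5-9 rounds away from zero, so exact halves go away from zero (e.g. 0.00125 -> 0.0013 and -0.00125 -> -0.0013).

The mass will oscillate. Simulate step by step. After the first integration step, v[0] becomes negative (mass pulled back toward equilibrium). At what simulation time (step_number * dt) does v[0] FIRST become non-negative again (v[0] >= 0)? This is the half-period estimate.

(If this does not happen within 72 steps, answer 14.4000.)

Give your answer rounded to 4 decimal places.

Step 0: x=[8.6000] v=[0.0000]
Step 1: x=[8.0560] v=[-2.7200]
Step 2: x=[7.1421] v=[-4.5696]
Step 3: x=[6.1507] v=[-4.9570]
Step 4: x=[5.3991] v=[-3.7581]
Step 5: x=[5.1278] v=[-1.3567]
Step 6: x=[5.4236] v=[1.4788]
First v>=0 after going negative at step 6, time=1.2000

Answer: 1.2000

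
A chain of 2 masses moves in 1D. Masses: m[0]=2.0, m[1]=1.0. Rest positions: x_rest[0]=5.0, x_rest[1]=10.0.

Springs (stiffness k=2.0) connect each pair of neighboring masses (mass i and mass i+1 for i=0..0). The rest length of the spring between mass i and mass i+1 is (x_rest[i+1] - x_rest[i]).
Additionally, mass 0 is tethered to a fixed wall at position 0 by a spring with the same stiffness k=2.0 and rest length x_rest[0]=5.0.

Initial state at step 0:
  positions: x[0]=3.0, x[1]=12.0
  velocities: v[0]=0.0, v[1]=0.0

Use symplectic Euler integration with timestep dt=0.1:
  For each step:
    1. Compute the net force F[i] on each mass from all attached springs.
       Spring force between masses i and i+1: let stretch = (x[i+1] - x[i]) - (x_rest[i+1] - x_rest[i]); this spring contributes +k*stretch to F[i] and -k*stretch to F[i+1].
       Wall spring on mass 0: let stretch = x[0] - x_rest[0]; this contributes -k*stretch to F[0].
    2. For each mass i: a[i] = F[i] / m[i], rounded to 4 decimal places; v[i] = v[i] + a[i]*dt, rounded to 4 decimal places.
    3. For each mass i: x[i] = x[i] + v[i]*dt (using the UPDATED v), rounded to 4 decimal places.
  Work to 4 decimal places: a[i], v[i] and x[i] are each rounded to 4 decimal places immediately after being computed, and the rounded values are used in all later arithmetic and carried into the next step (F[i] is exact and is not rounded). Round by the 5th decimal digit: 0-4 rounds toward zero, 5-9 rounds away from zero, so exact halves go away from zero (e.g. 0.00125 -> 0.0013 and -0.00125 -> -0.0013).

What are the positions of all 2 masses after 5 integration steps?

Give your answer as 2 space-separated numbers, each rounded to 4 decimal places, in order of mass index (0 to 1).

Answer: 3.8319 10.8953

Derivation:
Step 0: x=[3.0000 12.0000] v=[0.0000 0.0000]
Step 1: x=[3.0600 11.9200] v=[0.6000 -0.8000]
Step 2: x=[3.1780 11.7628] v=[1.1800 -1.5720]
Step 3: x=[3.3501 11.5339] v=[1.7207 -2.2890]
Step 4: x=[3.5705 11.2413] v=[2.2041 -2.9258]
Step 5: x=[3.8319 10.8953] v=[2.6141 -3.4600]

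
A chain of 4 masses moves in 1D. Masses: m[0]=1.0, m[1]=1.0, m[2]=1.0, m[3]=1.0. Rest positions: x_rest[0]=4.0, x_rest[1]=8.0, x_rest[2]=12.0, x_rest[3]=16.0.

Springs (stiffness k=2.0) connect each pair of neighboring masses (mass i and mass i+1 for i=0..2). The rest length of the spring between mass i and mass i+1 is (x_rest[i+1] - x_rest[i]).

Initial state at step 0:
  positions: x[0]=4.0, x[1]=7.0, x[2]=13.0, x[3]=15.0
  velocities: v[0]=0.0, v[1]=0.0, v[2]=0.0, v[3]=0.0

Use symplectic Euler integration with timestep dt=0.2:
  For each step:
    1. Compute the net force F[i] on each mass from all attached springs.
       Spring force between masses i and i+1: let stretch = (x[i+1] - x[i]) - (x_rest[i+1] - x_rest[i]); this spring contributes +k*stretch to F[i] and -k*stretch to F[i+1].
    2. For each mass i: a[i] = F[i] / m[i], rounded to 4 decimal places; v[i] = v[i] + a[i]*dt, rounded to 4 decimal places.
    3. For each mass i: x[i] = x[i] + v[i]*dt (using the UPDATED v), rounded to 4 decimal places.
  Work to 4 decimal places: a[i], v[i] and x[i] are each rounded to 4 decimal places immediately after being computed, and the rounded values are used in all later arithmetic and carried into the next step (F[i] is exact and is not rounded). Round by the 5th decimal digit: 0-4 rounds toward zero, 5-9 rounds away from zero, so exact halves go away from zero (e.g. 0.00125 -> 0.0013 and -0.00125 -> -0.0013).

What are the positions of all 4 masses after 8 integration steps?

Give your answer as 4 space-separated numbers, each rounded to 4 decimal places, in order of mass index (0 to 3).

Answer: 3.8796 7.7273 11.2822 16.1105

Derivation:
Step 0: x=[4.0000 7.0000 13.0000 15.0000] v=[0.0000 0.0000 0.0000 0.0000]
Step 1: x=[3.9200 7.2400 12.6800 15.1600] v=[-0.4000 1.2000 -1.6000 0.8000]
Step 2: x=[3.7856 7.6496 12.1232 15.4416] v=[-0.6720 2.0480 -2.7840 1.4080]
Step 3: x=[3.6403 8.1080 11.4740 15.7777] v=[-0.7264 2.2918 -3.2461 1.6806]
Step 4: x=[3.5324 8.4782 10.8998 16.0895] v=[-0.5393 1.8511 -2.8710 1.5591]
Step 5: x=[3.5002 8.6465 10.5470 16.3061] v=[-0.1610 0.8414 -1.7638 1.0832]
Step 6: x=[3.5597 8.5551 10.5029 16.3820] v=[0.2975 -0.4569 -0.2204 0.3796]
Step 7: x=[3.6988 8.2199 10.7733 16.3076] v=[0.6957 -1.6759 1.3521 -0.3720]
Step 8: x=[3.8796 7.7273 11.2822 16.1105] v=[0.9041 -2.4630 2.5445 -0.9857]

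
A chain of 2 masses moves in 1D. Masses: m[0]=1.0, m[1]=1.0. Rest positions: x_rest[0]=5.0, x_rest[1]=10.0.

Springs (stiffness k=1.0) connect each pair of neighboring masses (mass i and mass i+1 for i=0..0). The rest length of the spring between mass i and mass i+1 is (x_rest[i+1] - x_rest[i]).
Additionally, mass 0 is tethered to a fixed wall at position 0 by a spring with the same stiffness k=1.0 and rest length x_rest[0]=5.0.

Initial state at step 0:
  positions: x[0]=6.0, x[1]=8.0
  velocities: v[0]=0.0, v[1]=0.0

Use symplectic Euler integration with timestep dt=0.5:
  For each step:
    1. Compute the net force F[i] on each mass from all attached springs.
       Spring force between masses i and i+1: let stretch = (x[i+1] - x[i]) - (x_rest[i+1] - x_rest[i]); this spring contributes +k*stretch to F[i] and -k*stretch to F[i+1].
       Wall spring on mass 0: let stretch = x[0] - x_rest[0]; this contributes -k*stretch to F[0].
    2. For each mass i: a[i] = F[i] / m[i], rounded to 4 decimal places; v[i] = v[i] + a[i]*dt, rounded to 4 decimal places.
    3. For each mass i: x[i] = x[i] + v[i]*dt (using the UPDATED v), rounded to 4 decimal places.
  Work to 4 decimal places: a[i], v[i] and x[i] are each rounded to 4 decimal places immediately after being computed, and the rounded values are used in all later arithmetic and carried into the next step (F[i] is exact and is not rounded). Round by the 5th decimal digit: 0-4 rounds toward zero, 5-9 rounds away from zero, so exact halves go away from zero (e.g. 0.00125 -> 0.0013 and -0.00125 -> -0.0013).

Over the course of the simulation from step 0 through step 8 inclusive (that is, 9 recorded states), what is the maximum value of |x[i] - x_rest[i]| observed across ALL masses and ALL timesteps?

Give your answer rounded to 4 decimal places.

Step 0: x=[6.0000 8.0000] v=[0.0000 0.0000]
Step 1: x=[5.0000 8.7500] v=[-2.0000 1.5000]
Step 2: x=[3.6875 9.8125] v=[-2.6250 2.1250]
Step 3: x=[2.9844 10.5938] v=[-1.4063 1.5625]
Step 4: x=[3.4375 10.7227] v=[0.9062 0.2578]
Step 5: x=[4.8526 10.2803] v=[2.8301 -0.8848]
Step 6: x=[6.4115 9.7310] v=[3.1177 -1.0987]
Step 7: x=[7.1974 9.6018] v=[1.5717 -0.2585]
Step 8: x=[6.7850 10.1215] v=[-0.8248 1.0393]
Max displacement = 2.1974

Answer: 2.1974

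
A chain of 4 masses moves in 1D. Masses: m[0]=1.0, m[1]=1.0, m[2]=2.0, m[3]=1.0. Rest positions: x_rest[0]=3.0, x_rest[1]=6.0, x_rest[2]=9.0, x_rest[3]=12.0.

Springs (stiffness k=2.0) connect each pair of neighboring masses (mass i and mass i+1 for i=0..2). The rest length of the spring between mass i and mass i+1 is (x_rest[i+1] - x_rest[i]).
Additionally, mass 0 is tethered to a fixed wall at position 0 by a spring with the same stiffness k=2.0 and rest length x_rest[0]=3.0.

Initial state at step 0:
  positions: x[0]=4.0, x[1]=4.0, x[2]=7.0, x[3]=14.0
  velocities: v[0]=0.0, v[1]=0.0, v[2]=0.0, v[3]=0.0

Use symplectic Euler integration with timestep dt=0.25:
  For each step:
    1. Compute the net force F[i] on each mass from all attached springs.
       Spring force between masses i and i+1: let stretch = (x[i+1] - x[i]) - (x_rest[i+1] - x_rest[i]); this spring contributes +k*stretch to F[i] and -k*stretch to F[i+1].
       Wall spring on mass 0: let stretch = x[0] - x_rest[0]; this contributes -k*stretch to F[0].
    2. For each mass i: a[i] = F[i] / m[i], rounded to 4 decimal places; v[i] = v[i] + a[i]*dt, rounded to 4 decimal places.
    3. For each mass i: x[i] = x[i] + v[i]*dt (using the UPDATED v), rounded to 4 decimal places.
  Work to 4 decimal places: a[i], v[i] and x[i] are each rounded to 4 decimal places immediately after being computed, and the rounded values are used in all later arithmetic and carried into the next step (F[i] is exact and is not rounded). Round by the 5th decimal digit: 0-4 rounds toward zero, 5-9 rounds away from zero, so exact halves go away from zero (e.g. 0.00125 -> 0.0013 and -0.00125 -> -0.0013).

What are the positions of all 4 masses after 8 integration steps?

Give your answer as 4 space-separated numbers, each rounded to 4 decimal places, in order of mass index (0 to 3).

Step 0: x=[4.0000 4.0000 7.0000 14.0000] v=[0.0000 0.0000 0.0000 0.0000]
Step 1: x=[3.5000 4.3750 7.2500 13.5000] v=[-2.0000 1.5000 1.0000 -2.0000]
Step 2: x=[2.6719 5.0000 7.7110 12.5938] v=[-3.3125 2.5000 1.8438 -3.6250]
Step 3: x=[1.8008 5.6729 8.3077 11.4522] v=[-3.4844 2.6915 2.3868 -4.5664]
Step 4: x=[1.1886 6.1911 8.9363 10.2925] v=[-2.4488 2.0729 2.5142 -4.6387]
Step 5: x=[1.0531 6.4272 9.4781 9.3383] v=[-0.5419 0.9443 2.1670 -3.8168]
Step 6: x=[1.4578 6.3729 9.8204 8.7766] v=[1.6186 -0.2173 1.3693 -2.2469]
Step 7: x=[2.2946 6.1351 9.8820 8.7204] v=[3.3473 -0.9511 0.2465 -0.2250]
Step 8: x=[3.3247 5.8856 9.6369 9.1844] v=[4.1203 -0.9979 -0.9806 1.8558]

Answer: 3.3247 5.8856 9.6369 9.1844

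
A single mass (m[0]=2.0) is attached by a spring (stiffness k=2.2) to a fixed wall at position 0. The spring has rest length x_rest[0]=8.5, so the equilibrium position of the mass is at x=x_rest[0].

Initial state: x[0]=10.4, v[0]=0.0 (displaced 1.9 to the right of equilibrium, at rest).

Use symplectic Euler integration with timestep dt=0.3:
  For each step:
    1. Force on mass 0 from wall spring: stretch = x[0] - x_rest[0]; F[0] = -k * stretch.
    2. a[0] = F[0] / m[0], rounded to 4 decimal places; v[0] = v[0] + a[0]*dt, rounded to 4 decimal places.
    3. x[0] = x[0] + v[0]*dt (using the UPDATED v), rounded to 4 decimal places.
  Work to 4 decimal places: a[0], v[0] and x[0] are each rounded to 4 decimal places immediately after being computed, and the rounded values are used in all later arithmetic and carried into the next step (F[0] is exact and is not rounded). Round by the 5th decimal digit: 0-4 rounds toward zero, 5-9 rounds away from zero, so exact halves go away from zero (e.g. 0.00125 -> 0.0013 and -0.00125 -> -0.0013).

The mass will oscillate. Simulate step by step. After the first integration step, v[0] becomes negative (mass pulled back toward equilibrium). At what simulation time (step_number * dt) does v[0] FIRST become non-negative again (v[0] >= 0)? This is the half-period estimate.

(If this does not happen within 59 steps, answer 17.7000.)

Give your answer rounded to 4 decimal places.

Answer: 3.0000

Derivation:
Step 0: x=[10.4000] v=[0.0000]
Step 1: x=[10.2119] v=[-0.6270]
Step 2: x=[9.8543] v=[-1.1919]
Step 3: x=[9.3627] v=[-1.6388]
Step 4: x=[8.7857] v=[-1.9235]
Step 5: x=[8.1804] v=[-2.0178]
Step 6: x=[7.6067] v=[-1.9123]
Step 7: x=[7.1215] v=[-1.6175]
Step 8: x=[6.7727] v=[-1.1626]
Step 9: x=[6.5949] v=[-0.5926]
Step 10: x=[6.6057] v=[0.0361]
First v>=0 after going negative at step 10, time=3.0000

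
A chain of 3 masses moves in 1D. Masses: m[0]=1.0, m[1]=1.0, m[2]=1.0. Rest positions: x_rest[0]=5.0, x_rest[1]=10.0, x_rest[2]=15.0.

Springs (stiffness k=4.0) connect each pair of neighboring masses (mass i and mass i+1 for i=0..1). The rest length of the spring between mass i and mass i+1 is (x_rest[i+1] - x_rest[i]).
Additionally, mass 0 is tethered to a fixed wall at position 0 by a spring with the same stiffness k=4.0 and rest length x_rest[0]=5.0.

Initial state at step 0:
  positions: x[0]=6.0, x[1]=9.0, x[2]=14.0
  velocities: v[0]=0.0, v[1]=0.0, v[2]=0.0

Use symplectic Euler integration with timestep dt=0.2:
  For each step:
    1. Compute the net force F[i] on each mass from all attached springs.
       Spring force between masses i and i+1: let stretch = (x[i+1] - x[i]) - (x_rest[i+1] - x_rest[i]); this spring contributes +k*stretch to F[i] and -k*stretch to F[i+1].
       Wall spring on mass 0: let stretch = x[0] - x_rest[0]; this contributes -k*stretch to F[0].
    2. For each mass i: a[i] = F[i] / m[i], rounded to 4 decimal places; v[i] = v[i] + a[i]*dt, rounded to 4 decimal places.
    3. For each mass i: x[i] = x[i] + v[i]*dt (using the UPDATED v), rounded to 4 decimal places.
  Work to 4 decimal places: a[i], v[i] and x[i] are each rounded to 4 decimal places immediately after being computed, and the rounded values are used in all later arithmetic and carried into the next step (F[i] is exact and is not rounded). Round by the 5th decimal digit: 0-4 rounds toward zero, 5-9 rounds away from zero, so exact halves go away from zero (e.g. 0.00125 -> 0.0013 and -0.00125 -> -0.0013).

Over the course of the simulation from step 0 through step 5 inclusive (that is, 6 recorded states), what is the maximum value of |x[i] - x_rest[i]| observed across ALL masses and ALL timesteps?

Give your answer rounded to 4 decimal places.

Step 0: x=[6.0000 9.0000 14.0000] v=[0.0000 0.0000 0.0000]
Step 1: x=[5.5200 9.3200 14.0000] v=[-2.4000 1.6000 0.0000]
Step 2: x=[4.7648 9.7808 14.0512] v=[-3.7760 2.3040 0.2560]
Step 3: x=[4.0498 10.1223 14.2191] v=[-3.5750 1.7075 0.8397]
Step 4: x=[3.6584 10.1477 14.5316] v=[-1.9568 0.1269 1.5623]
Step 5: x=[3.7200 9.8362 14.9426] v=[0.3079 -1.5574 2.0552]
Max displacement = 1.3416

Answer: 1.3416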